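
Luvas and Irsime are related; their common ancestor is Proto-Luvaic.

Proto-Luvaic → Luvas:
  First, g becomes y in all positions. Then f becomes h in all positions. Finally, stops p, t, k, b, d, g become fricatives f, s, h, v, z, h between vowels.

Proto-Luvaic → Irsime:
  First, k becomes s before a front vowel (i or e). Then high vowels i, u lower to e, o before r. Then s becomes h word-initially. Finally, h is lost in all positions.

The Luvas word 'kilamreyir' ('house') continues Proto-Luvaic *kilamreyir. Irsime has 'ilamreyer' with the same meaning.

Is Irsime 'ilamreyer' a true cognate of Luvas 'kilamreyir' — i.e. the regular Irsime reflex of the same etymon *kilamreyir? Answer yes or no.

yes

Derive the expected Irsime reflex of *kilamreyir:
Irsime: *kilamreyir > silamreyir > silamreyer > hilamreyer > ilamreyer  (by palatalisation, pre-rhotic lowering, debuccalisation, h-loss)
Irsime 'ilamreyer' matches the regular reflex exactly, so the pair is cognate.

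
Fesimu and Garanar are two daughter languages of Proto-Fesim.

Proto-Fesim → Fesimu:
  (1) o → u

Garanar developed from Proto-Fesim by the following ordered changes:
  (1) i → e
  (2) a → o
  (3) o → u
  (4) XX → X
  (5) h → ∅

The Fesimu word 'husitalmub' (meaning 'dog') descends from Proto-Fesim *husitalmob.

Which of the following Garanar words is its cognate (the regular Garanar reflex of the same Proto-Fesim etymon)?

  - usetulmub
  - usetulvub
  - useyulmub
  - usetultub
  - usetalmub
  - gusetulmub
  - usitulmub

Garanar: *husitalmob
  husitalmob → husetalmob   [vowel merger]
  husetalmob → husetolmob   [vowel merger]
  husetolmob → husetulmub   [vowel merger]
  husetulmub (rule 4 does not apply)
  husetulmub → usetulmub   [h-loss]
  giving Garanar usetulmub.
The other candidates each miss or misapply at least one Garanar change.

usetulmub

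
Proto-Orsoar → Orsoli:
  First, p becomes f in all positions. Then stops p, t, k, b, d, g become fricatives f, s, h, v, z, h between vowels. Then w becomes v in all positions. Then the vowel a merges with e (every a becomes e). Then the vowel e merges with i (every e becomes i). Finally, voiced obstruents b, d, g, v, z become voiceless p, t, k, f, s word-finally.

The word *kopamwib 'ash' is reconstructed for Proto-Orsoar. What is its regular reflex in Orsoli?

kofimvip

Orsoli: *kopamwib
  kopamwib → kofamwib   [unconditioned shift]
  kofamwib (rule 2 does not apply)
  kofamwib → kofamvib   [unconditioned shift]
  kofamvib → kofemvib   [vowel merger]
  kofemvib → kofimvib   [vowel merger]
  kofimvib → kofimvip   [final devoicing]
  giving Orsoli kofimvip.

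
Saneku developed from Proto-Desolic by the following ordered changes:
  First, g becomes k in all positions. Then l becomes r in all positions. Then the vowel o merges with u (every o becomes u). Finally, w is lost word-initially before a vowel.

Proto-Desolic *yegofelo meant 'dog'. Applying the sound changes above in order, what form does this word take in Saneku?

Saneku: *yegofelo
  yegofelo → yekofelo   [unconditioned shift]
  yekofelo → yekofero   [unconditioned shift]
  yekofero → yekuferu   [vowel merger]
  yekuferu (rule 4 does not apply)
  giving Saneku yekuferu.

yekuferu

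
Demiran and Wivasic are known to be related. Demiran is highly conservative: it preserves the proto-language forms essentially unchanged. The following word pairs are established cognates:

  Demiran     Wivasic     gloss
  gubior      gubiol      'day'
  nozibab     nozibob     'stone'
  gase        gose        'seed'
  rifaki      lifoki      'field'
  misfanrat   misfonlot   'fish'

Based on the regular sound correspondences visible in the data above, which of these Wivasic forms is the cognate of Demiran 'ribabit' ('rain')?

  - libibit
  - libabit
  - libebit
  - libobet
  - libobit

rifaki ~ lifoki — Demiran r corresponds to Wivasic l word-initially before a front vowel.
nozibab ~ nozibob — Demiran a corresponds to Wivasic o after a consonant, before a labial obstruent.
Applying these to Demiran 'ribabit':
  ribabit → libabit   (r→l word-initially before a front vowel)
  libabit → libobit   (a→o after a consonant, before a labial obstruent)
So the Wivasic cognate is 'libobit'.

libobit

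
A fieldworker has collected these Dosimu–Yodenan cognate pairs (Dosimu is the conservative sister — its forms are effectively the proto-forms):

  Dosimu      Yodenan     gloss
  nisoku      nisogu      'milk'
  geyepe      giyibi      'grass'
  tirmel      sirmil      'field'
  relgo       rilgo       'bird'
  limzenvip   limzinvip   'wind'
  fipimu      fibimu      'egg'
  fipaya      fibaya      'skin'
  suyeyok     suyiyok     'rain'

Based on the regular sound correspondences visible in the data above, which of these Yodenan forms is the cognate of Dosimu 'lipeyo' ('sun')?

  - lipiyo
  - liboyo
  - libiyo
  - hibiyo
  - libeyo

geyepe ~ giyibi — Dosimu p corresponds to Yodenan b between vowels (before a front vowel).
geyepe ~ giyibi, tirmel ~ sirmil — Dosimu e corresponds to Yodenan i after a consonant, before a consonant other than r, m, n, p, b, f, v.
Applying these to Dosimu 'lipeyo':
  lipeyo → libeyo   (p→b between vowels (before a front vowel))
  libeyo → libiyo   (e→i after a consonant, before a consonant other than r, m, n, p, b, f, v)
So the Yodenan cognate is 'libiyo'.

libiyo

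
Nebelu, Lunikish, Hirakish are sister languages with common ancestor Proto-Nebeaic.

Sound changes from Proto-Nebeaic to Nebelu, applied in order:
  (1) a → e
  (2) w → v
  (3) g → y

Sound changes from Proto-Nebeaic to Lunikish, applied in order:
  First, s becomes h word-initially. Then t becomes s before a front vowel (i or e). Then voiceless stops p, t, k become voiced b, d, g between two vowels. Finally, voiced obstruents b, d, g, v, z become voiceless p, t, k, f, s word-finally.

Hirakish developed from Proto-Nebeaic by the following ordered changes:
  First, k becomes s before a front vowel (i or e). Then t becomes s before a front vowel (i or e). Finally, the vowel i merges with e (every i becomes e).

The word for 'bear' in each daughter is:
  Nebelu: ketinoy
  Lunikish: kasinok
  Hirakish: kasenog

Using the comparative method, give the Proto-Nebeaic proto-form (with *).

*katinog

Position 3: Nebelu has t, Lunikish has s, Hirakish has s. Nebelu preserves t here (none of its changes turn any other segment into t), so the proto-segment is *t.
Position 2: Nebelu has e, Lunikish has a, Hirakish has a. Lunikish preserves a here (none of its changes turn any other segment into a), so the proto-segment is *a.
Verify the candidate proto-form against each daughter:
Nebelu: *katinog > ketinog > ketinoy  (by vowel merger, unconditioned shift)
Lunikish: *katinog > kasinog > kasinok  (by palatalisation, final devoicing)
Hirakish: start from *katinog.
  rule 1: no change — katinog
  rule 2 (palatalisation): katinog → kasinog
  rule 3 (vowel merger): kasinog → kasenog
  ⇒ Hirakish kasenog
Only *katinog yields all of Nebelu ketinoy, Lunikish kasinok, Hirakish kasenog.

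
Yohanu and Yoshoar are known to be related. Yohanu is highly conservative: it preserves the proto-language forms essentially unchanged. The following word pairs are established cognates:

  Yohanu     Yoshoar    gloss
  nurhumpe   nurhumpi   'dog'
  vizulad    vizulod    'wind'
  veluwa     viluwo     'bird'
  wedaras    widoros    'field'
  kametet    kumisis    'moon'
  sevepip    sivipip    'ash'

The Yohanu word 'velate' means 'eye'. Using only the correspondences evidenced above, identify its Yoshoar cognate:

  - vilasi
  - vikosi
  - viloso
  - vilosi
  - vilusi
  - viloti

vilosi

veluwa ~ viluwo, wedaras ~ widoros — Yohanu e corresponds to Yoshoar i after a consonant, before a consonant other than r, m, n, p, b, f, v.
vizulad ~ vizulod, wedaras ~ widoros — Yohanu a corresponds to Yoshoar o after a consonant, before a consonant other than r, m, n, p, b, f, v.
kametet ~ kumisis — Yohanu t corresponds to Yoshoar s between vowels (before a front vowel).
nurhumpe ~ nurhumpi — Yohanu e corresponds to Yoshoar i word-finally.
Applying these to Yohanu 'velate':
  velate → vilate   (e→i after a consonant, before a consonant other than r, m, n, p, b, f, v)
  vilate → vilote   (a→o after a consonant, before a consonant other than r, m, n, p, b, f, v)
  vilote → vilose   (t→s between vowels (before a front vowel))
  vilose → vilosi   (e→i word-finally)
So the Yoshoar cognate is 'vilosi'.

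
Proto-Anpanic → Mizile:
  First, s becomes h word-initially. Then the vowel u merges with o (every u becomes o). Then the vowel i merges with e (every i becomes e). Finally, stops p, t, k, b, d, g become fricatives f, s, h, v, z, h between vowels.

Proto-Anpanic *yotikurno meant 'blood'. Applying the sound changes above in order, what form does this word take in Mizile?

Mizile: *yotikurno > yotikorno > yotekorno > yosehorno  (by vowel merger, vowel merger, intervocalic lenition)

yosehorno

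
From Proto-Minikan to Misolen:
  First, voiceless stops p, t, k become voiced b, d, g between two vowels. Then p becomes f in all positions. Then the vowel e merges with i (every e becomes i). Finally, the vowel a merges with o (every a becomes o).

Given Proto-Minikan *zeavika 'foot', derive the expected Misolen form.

ziovigo

Misolen: *zeavika
  zeavika → zeaviga   [intervocalic voicing]
  zeaviga (rule 2 does not apply)
  zeaviga → ziaviga   [vowel merger]
  ziaviga → ziovigo   [vowel merger]
  giving Misolen ziovigo.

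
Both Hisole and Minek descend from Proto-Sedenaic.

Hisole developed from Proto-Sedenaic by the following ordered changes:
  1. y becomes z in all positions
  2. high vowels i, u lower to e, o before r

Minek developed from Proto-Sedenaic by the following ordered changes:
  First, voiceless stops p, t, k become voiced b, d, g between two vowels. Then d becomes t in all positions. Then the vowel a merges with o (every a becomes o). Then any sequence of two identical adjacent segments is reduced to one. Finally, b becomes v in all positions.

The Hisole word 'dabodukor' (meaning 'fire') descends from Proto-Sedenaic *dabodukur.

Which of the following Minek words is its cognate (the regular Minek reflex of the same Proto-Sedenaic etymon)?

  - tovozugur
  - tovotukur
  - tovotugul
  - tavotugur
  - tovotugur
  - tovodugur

Minek: start from *dabodukur.
  rule 1 (intervocalic voicing): dabodukur → dabodugur
  rule 2 (unconditioned shift): dabodugur → tabotugur
  rule 3 (vowel merger): tabotugur → tobotugur
  rule 4: no change — tobotugur
  rule 5 (unconditioned shift): tobotugur → tovotugur
  ⇒ Minek tovotugur
Only 'tovotugur' matches the regular Minek development of *dabodukur.

tovotugur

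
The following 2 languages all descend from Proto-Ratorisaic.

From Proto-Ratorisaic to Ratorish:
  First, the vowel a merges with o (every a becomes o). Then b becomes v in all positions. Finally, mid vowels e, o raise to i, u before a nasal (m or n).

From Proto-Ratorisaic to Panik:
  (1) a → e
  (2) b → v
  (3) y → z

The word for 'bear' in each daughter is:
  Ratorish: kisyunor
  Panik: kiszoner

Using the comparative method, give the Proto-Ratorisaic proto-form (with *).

Position 4: Ratorish has y, Panik has z. Ratorish preserves y here (none of its changes turn any other segment into y), so the proto-segment is *y.
Position 5: Ratorish has u, Panik has o. Panik preserves o here (none of its changes turn any other segment into o), so the proto-segment is *o.
Verify the candidate proto-form against each daughter:
Ratorish: *kisyonar > kisyonor > kisyunor  (by vowel merger, pre-nasal raising)
Panik: *kisyonar > kisyoner > kiszoner  (by vowel merger, unconditioned shift)
Only *kisyonar yields all of Ratorish kisyunor, Panik kiszoner.

*kisyonar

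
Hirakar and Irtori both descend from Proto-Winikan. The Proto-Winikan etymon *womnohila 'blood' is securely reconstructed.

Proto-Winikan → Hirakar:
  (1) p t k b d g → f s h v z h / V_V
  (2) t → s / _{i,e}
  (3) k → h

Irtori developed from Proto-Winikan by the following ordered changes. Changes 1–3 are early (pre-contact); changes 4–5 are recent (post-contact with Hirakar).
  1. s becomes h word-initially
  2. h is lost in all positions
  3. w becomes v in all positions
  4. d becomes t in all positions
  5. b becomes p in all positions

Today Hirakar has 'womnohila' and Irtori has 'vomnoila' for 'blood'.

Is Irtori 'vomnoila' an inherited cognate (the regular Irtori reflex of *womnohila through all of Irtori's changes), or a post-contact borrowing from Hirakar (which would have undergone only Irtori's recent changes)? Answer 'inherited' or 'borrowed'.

inherited

If inherited, *womnohila would pass through all of Irtori's changes:
Irtori: *womnohila
  womnohila (rule 1 does not apply)
  womnohila → womnoila   [h-loss]
  womnoila → vomnoila   [unconditioned shift]
  vomnoila (rule 4 does not apply)
  vomnoila (rule 5 does not apply)
  giving Irtori vomnoila.
If borrowed from Hirakar 'womnohila' after the early changes, it would undergo only the recent ones:
  rule 4 (unconditioned shift): no change (womnohila)
  rule 5 (unconditioned shift): no change (womnohila)
  ⇒ as a loan: womnohila
Irtori 'vomnoila' matches the inherited outcome exactly, so it is an inherited cognate, not a loan.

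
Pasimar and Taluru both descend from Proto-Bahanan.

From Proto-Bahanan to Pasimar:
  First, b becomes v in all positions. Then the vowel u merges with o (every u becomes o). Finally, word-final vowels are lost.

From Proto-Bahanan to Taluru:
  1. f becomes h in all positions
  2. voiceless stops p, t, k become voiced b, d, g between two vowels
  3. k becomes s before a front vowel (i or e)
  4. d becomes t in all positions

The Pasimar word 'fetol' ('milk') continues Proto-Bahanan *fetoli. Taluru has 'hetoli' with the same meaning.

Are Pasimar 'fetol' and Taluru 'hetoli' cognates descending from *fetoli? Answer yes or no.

Derive the expected Taluru reflex of *fetoli:
Taluru: *fetoli > hetoli > hedoli > hetoli  (by unconditioned shift, intervocalic voicing, unconditioned shift)
Taluru 'hetoli' matches the regular reflex exactly, so the pair is cognate.

yes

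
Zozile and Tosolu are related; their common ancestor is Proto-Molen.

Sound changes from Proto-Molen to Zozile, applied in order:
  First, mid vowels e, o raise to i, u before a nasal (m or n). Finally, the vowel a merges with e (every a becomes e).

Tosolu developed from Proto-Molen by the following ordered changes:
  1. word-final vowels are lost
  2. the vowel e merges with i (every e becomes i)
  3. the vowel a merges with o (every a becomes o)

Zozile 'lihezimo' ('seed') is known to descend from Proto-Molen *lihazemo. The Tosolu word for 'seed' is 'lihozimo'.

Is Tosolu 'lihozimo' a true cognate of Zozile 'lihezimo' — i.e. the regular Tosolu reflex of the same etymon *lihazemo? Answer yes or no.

Derive the expected Tosolu reflex of *lihazemo:
Tosolu: start from *lihazemo.
  rule 1 (apocope): lihazemo → lihazem
  rule 2 (vowel merger): lihazem → lihazim
  rule 3 (vowel merger): lihazim → lihozim
  ⇒ Tosolu lihozim
The regular Tosolu reflex would be 'lihozim', but the attested form is 'lihozimo'. The correspondence is irregular, so they are not cognates (the Tosolu form has a different source).

no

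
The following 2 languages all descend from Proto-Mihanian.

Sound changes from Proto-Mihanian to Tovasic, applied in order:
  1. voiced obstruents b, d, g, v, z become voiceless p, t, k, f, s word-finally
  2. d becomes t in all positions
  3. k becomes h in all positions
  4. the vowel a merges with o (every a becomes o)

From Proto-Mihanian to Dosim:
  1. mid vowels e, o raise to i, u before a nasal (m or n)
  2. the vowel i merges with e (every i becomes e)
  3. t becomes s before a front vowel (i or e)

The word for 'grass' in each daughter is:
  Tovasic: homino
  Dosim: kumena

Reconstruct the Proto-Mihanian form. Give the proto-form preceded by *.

*komina

Position 6: Tovasic has o, Dosim has a. Dosim preserves a here (none of its changes turn any other segment into a), so the proto-segment is *a.
Position 2: Tovasic has o, Dosim has u. Taking the neighbouring segments as reconstructed: Tovasic o could go back to *a or *o; Dosim u could go back to *o or *u — the one source consistent with every daughter is *o.
Position 4: Tovasic has i, Dosim has e. Tovasic preserves i here (none of its changes turn any other segment into i), so the proto-segment is *i.
This points to *komina. Verify forward in each daughter:
Tovasic: *komina > homina > homino  (by unconditioned shift, vowel merger)
Dosim: *komina > kumina > kumena  (by pre-nasal raising, vowel merger)
No other proto-form is consistent with every reflex, so the reconstruction is *komina.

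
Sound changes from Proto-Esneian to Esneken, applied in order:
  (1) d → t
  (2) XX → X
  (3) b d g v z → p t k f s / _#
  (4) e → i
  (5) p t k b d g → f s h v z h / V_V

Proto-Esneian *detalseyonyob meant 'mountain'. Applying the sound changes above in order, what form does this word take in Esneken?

tisalsiyonyop

Esneken: *detalseyonyob > tetalseyonyob > tetalseyonyop > titalsiyonyop > tisalsiyonyop  (by unconditioned shift, final devoicing, vowel merger, intervocalic lenition)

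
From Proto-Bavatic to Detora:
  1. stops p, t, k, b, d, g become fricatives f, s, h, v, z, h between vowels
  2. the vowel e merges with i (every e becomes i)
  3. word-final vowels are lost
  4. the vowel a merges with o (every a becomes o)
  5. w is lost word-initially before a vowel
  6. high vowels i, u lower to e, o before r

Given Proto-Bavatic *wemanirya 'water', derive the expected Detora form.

imonery

Detora: start from *wemanirya.
  rule 1: no change — wemanirya
  rule 2 (vowel merger): wemanirya → wimanirya
  rule 3 (apocope): wimanirya → wimaniry
  rule 4 (vowel merger): wimaniry → wimoniry
  rule 5 (glide loss): wimoniry → imoniry
  rule 6 (pre-rhotic lowering): imoniry → imonery
  ⇒ Detora imonery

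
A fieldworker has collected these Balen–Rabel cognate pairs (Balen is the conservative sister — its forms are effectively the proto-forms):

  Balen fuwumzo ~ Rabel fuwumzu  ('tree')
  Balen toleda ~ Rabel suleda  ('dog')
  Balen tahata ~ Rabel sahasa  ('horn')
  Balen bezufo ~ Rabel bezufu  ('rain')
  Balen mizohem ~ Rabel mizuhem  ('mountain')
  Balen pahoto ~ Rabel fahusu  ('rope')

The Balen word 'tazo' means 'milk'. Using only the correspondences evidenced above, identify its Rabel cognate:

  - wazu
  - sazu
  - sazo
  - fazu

tahata ~ sahasa — Balen t corresponds to Rabel s word-initially before a back vowel.
fuwumzo ~ fuwumzu, bezufo ~ bezufu — Balen o corresponds to Rabel u word-finally.
Applying these to Balen 'tazo':
  tazo → sazo   (t→s word-initially before a back vowel)
  sazo → sazu   (o→u word-finally)
So the Rabel cognate is 'sazu'.

sazu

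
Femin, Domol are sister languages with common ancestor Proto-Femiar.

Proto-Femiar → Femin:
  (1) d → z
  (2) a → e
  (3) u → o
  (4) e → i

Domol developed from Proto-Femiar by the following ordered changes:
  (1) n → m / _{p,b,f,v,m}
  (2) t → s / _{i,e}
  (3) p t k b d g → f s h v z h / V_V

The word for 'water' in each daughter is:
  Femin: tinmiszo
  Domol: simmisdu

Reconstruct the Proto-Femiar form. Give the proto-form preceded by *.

*tinmisdu

Position 7: Femin has z, Domol has d. Domol preserves d here (none of its changes turn any other segment into d), so the proto-segment is *d.
Position 8: Femin has o, Domol has u. Domol preserves u here (none of its changes turn any other segment into u), so the proto-segment is *u.
Verify the candidate proto-form against each daughter:
Femin: *tinmisdu > tinmiszu > tinmiszo  (by unconditioned shift, vowel merger)
Domol: start from *tinmisdu.
  rule 1 (nasal place assimilation): tinmisdu → timmisdu
  rule 2 (palatalisation): timmisdu → simmisdu
  rule 3: no change — simmisdu
  ⇒ Domol simmisdu
No other proto-form is consistent with every reflex, so the reconstruction is *tinmisdu.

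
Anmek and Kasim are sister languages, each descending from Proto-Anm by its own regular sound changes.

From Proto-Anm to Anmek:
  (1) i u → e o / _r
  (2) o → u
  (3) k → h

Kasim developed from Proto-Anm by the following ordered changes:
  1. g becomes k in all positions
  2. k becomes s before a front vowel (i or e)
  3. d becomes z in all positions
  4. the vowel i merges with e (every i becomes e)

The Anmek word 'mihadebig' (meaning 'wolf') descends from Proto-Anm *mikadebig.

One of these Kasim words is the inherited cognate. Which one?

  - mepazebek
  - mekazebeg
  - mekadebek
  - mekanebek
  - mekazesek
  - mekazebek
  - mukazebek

Kasim: *mikadebig
  mikadebig → mikadebik   [unconditioned shift]
  mikadebik (rule 2 does not apply)
  mikadebik → mikazebik   [unconditioned shift]
  mikazebik → mekazebek   [vowel merger]
  giving Kasim mekazebek.
The other candidates each miss or misapply at least one Kasim change.

mekazebek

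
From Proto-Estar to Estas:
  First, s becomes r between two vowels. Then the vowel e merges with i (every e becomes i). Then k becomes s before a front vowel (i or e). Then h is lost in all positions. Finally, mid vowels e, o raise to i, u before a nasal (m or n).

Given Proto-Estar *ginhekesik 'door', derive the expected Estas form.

Estas: start from *ginhekesik.
  rule 1 (rhotacism): ginhekesik → ginhekerik
  rule 2 (vowel merger): ginhekerik → ginhikirik
  rule 3 (palatalisation): ginhikirik → ginhisirik
  rule 4 (h-loss): ginhisirik → ginisirik
  rule 5: no change — ginisirik
  ⇒ Estas ginisirik

ginisirik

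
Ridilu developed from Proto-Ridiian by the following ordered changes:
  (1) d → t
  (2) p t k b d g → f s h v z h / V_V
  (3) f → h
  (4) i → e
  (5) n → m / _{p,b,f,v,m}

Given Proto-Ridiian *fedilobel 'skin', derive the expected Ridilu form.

heselovel

Ridilu: *fedilobel > fetilobel > fesilovel > hesilovel > heselovel  (by unconditioned shift, intervocalic lenition, unconditioned shift, vowel merger)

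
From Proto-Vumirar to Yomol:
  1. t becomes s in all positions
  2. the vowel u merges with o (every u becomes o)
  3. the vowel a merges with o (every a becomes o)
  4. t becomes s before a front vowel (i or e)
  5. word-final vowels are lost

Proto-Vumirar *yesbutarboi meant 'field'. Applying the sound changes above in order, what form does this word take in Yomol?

Yomol: *yesbutarboi > yesbusarboi > yesbosarboi > yesbosorboi > yesbosorbo  (by unconditioned shift, vowel merger, vowel merger, apocope)

yesbosorbo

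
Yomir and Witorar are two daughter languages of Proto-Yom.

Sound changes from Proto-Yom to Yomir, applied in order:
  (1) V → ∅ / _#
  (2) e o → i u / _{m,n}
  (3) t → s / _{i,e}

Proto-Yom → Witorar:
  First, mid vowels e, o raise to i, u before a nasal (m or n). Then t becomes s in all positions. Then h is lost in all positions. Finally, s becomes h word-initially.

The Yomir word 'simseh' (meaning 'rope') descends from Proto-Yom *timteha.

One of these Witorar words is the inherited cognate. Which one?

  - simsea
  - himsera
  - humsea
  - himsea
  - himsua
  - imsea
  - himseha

Witorar: *timteha
  timteha (rule 1 does not apply)
  timteha → simseha   [unconditioned shift]
  simseha → simsea   [h-loss]
  simsea → himsea   [debuccalisation]
  giving Witorar himsea.
Only 'himsea' matches the regular Witorar development of *timteha.

himsea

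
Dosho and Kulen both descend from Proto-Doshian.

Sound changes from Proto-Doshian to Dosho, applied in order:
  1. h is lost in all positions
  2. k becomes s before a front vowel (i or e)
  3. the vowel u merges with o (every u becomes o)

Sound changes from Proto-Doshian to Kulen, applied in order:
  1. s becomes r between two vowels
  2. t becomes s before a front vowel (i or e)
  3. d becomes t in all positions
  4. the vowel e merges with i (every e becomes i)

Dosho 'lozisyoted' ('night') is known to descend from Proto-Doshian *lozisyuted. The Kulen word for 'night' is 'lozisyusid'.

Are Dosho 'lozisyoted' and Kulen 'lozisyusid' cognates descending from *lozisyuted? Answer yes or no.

Derive the expected Kulen reflex of *lozisyuted:
Kulen: *lozisyuted > lozisyused > lozisyuset > lozisyusit  (by palatalisation, unconditioned shift, vowel merger)
The regular Kulen reflex would be 'lozisyusit', but the attested form is 'lozisyusid'. The correspondence is irregular, so they are not cognates (the Kulen form has a different source).

no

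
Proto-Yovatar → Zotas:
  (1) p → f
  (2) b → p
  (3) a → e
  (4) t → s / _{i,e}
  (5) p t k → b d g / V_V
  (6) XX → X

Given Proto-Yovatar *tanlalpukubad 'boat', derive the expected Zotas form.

Zotas: start from *tanlalpukubad.
  rule 1 (unconditioned shift): tanlalpukubad → tanlalfukubad
  rule 2 (unconditioned shift): tanlalfukubad → tanlalfukupad
  rule 3 (vowel merger): tanlalfukupad → tenlelfukuped
  rule 4 (palatalisation): tenlelfukuped → senlelfukuped
  rule 5 (intervocalic voicing): senlelfukuped → senlelfugubed
  rule 6: no change — senlelfugubed
  ⇒ Zotas senlelfugubed

senlelfugubed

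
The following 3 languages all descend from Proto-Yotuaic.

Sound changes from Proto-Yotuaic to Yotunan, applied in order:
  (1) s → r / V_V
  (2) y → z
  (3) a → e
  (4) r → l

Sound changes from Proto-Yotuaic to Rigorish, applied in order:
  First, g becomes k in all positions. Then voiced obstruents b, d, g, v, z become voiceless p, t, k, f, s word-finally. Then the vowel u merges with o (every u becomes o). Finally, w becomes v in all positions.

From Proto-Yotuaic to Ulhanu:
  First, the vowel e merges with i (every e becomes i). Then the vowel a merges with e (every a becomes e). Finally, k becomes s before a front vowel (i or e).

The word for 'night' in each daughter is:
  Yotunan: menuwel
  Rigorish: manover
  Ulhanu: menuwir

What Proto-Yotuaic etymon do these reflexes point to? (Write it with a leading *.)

Position 2: Yotunan has e, Rigorish has a, Ulhanu has e. Rigorish preserves a here (none of its changes turn any other segment into a), so the proto-segment is *a.
Position 6: Yotunan has e, Rigorish has e, Ulhanu has i. Rigorish preserves e here (none of its changes turn any other segment into e), so the proto-segment is *e.
Continuing position by position gives *manuwer; check it forward:
Yotunan: *manuwer > menuwer > menuwel  (by vowel merger, unconditioned shift)
Rigorish: *manuwer > manower > manover  (by vowel merger, unconditioned shift)
Ulhanu: *manuwer > manuwir > menuwir  (by vowel merger, vowel merger)
Only *manuwer yields all of Yotunan menuwel, Rigorish manover, Ulhanu menuwir.

*manuwer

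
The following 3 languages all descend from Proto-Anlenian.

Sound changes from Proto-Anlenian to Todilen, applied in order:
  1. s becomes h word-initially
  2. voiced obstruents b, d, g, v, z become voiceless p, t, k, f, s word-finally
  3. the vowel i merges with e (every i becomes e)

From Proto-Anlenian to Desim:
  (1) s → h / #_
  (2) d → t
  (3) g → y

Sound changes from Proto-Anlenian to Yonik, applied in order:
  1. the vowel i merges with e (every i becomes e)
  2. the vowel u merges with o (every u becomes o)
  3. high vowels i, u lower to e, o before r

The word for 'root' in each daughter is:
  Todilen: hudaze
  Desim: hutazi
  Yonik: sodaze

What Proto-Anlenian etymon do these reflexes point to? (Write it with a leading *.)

Position 6: Todilen has e, Desim has i, Yonik has e. Desim preserves i here (none of its changes turn any other segment into i), so the proto-segment is *i.
Position 2: Todilen has u, Desim has u, Yonik has o. Todilen preserves u here (none of its changes turn any other segment into u), so the proto-segment is *u.
Position 3: Todilen has d, Desim has t, Yonik has d. Todilen preserves d here (none of its changes turn any other segment into d), so the proto-segment is *d.
Continuing position by position gives *sudazi; check it forward:
Todilen: *sudazi
  sudazi → hudazi   [debuccalisation]
  hudazi (rule 2 does not apply)
  hudazi → hudaze   [vowel merger]
  giving Todilen hudaze.
Desim: *sudazi
  sudazi → hudazi   [debuccalisation]
  hudazi → hutazi   [unconditioned shift]
  hutazi (rule 3 does not apply)
  giving Desim hutazi.
Yonik: *sudazi > sudaze > sodaze  (by vowel merger, vowel merger)
No other proto-form is consistent with every reflex, so the reconstruction is *sudazi.

*sudazi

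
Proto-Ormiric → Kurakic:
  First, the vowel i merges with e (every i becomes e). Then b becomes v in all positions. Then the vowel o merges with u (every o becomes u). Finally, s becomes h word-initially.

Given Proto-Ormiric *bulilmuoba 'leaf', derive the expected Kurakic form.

Kurakic: *bulilmuoba > bulelmuoba > vulelmuova > vulelmuuva  (by vowel merger, unconditioned shift, vowel merger)

vulelmuuva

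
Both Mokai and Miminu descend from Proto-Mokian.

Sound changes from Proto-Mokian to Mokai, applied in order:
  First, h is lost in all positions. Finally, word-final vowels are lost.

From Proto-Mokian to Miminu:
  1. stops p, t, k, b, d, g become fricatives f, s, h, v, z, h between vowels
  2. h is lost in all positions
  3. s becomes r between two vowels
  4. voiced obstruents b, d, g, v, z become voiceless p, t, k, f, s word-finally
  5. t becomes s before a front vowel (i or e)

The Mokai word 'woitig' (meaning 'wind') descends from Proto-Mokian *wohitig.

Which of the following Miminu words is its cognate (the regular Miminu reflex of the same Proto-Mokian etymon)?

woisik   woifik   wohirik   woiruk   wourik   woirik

woirik

Miminu: start from *wohitig.
  rule 1 (intervocalic lenition): wohitig → wohisig
  rule 2 (h-loss): wohisig → woisig
  rule 3 (rhotacism): woisig → woirig
  rule 4 (final devoicing): woirig → woirik
  rule 5: no change — woirik
  ⇒ Miminu woirik
Among the options, 'woirik' alone shows every Miminu change applied in order.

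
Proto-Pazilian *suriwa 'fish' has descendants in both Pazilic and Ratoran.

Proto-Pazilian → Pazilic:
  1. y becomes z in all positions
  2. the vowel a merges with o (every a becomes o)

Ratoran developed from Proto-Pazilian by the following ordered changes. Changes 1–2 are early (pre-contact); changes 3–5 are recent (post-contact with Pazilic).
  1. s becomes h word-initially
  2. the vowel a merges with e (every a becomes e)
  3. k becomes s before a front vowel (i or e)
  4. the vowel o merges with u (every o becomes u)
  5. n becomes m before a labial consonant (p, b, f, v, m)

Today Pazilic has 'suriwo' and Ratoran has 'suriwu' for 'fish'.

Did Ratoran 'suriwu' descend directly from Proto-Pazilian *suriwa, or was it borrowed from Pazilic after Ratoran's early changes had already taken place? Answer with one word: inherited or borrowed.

If inherited, *suriwa would pass through all of Ratoran's changes:
Ratoran: *suriwa > huriwa > huriwe  (by debuccalisation, vowel merger)
If borrowed from Pazilic 'suriwo' after the early changes, it would undergo only the recent ones:
  rule 3 (palatalisation): no change (suriwo)
  rule 4 (vowel merger): suriwo → suriwu
  rule 5 (nasal place assimilation): no change (suriwu)
  ⇒ as a loan: suriwu
Ratoran 'suriwu' matches the loan outcome 'suriwu', not the inherited 'huriwe' — it skipped the early Ratoran changes, so it was borrowed from Pazilic.

borrowed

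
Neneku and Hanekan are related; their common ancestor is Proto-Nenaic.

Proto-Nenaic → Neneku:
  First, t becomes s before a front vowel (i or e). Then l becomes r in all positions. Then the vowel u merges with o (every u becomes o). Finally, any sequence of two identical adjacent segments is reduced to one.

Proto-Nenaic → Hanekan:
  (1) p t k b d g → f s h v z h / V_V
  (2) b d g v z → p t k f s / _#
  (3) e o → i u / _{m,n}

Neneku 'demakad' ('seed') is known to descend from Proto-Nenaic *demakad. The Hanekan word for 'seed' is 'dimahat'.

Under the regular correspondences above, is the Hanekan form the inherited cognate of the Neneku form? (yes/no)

Derive the expected Hanekan reflex of *demakad:
Hanekan: *demakad
  demakad → demahad   [intervocalic lenition]
  demahad → demahat   [final devoicing]
  demahat → dimahat   [pre-nasal raising]
  giving Hanekan dimahat.
Hanekan 'dimahat' matches the regular reflex exactly, so the pair is cognate.

yes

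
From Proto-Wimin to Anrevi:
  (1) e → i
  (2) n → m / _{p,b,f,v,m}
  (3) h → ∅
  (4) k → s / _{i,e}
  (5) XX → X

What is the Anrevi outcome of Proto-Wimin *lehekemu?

lisimu

Anrevi: *lehekemu > lihikimu > liikimu > liisimu > lisimu  (by vowel merger, h-loss, palatalisation, degemination)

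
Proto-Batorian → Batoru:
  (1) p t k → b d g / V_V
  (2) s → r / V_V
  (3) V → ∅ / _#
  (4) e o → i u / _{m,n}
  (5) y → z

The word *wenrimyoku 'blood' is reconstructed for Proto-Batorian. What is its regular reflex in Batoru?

winrimzog

Batoru: *wenrimyoku > wenrimyogu > wenrimyog > winrimyog > winrimzog  (by intervocalic voicing, apocope, pre-nasal raising, unconditioned shift)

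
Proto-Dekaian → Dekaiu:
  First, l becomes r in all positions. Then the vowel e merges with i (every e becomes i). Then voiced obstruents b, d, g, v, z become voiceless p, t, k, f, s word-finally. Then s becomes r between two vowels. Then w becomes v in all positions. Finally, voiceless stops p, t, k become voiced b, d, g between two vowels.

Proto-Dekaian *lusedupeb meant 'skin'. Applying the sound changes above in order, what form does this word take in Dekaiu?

Dekaiu: *lusedupeb > rusedupeb > rusidupib > rusidupip > ruridupip > ruridubip  (by unconditioned shift, vowel merger, final devoicing, rhotacism, intervocalic voicing)

ruridubip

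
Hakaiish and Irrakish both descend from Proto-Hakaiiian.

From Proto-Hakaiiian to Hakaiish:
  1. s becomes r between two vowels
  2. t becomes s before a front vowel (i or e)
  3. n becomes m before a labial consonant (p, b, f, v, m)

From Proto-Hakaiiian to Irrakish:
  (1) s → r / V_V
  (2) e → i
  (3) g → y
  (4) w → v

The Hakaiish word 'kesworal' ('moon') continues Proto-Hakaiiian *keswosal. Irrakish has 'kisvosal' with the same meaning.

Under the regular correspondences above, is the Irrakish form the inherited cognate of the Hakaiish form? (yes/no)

Derive the expected Irrakish reflex of *keswosal:
Irrakish: start from *keswosal.
  rule 1 (rhotacism): keswosal → kesworal
  rule 2 (vowel merger): kesworal → kisworal
  rule 3: no change — kisworal
  rule 4 (unconditioned shift): kisworal → kisvoral
  ⇒ Irrakish kisvoral
The regular Irrakish reflex would be 'kisvoral', but the attested form is 'kisvosal'. The correspondence is irregular, so they are not cognates (the Irrakish form has a different source).

no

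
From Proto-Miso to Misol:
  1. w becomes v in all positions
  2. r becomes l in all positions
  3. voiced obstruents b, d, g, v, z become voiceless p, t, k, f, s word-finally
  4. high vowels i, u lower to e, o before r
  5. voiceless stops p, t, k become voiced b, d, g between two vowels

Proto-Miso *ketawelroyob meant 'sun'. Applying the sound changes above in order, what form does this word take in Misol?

kedavelloyop

Misol: *ketawelroyob > ketavelroyob > ketavelloyob > ketavelloyop > kedavelloyop  (by unconditioned shift, unconditioned shift, final devoicing, intervocalic voicing)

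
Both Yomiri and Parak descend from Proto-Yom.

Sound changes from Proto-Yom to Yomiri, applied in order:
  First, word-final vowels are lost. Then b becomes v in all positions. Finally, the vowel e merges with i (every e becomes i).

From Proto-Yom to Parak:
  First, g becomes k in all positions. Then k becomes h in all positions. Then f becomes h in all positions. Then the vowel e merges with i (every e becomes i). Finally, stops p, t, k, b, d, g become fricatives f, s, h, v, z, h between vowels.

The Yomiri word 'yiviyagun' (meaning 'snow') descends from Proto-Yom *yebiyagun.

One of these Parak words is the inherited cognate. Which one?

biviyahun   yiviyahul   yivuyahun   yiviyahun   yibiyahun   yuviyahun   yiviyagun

Parak: start from *yebiyagun.
  rule 1 (unconditioned shift): yebiyagun → yebiyakun
  rule 2 (unconditioned shift): yebiyakun → yebiyahun
  rule 3: no change — yebiyahun
  rule 4 (vowel merger): yebiyahun → yibiyahun
  rule 5 (intervocalic lenition): yibiyahun → yiviyahun
  ⇒ Parak yiviyahun

yiviyahun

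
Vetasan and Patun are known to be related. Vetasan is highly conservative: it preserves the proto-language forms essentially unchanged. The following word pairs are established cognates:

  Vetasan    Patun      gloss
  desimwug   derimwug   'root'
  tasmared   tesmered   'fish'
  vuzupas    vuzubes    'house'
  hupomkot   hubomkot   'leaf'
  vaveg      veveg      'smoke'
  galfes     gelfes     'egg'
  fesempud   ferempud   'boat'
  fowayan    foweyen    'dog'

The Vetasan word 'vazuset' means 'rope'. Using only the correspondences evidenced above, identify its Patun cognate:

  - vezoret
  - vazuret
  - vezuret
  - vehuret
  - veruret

tasmared ~ tesmered, vuzupas ~ vuzubes — Vetasan a corresponds to Patun e after a consonant, before a consonant other than r, m, n, p, b, f, v.
fesempud ~ ferempud — Vetasan s corresponds to Patun r between vowels (before a front vowel).
Applying these to Vetasan 'vazuset':
  vazuset → vezuset   (a→e after a consonant, before a consonant other than r, m, n, p, b, f, v)
  vezuset → vezuret   (s→r between vowels (before a front vowel))
So the Patun cognate is 'vezuret'.

vezuret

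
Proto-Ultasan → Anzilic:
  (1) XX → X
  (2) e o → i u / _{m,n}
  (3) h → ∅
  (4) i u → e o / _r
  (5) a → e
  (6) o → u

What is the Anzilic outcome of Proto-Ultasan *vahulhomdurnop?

veulumdurnup

Anzilic: *vahulhomdurnop > vahulhumdurnop > vaulumdurnop > vaulumdornop > veulumdornop > veulumdurnup  (by pre-nasal raising, h-loss, pre-rhotic lowering, vowel merger, vowel merger)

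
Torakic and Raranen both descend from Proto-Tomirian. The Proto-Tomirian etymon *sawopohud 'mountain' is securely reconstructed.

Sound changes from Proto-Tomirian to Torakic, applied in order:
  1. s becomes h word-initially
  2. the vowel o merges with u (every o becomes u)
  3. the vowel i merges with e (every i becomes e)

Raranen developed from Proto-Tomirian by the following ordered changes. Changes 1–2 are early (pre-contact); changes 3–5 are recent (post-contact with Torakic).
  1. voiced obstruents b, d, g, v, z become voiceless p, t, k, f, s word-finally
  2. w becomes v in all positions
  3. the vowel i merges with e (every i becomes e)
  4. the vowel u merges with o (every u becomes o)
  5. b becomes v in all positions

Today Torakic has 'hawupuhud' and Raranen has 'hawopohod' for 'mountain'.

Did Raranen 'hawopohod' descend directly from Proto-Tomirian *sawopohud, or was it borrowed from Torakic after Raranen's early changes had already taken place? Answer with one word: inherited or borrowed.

If inherited, *sawopohud would pass through all of Raranen's changes:
Raranen: *sawopohud
  sawopohud → sawopohut   [final devoicing]
  sawopohut → savopohut   [unconditioned shift]
  savopohut (rule 3 does not apply)
  savopohut → savopohot   [vowel merger]
  savopohot (rule 5 does not apply)
  giving Raranen savopohot.
If borrowed from Torakic 'hawupuhud' after the early changes, it would undergo only the recent ones:
  rule 3 (vowel merger): no change (hawupuhud)
  rule 4 (vowel merger): hawupuhud → hawopohod
  rule 5 (unconditioned shift): no change (hawopohod)
  ⇒ as a loan: hawopohod
Raranen 'hawopohod' matches the loan outcome 'hawopohod', not the inherited 'savopohot' — it skipped the early Raranen changes, so it was borrowed from Torakic.

borrowed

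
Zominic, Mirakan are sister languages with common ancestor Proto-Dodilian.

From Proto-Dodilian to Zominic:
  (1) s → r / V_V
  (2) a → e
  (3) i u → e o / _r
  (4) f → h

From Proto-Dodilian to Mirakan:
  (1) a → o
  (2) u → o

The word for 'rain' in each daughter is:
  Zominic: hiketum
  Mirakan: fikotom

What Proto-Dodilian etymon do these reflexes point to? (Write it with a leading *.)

Position 6: Zominic has u, Mirakan has o. Zominic preserves u here (none of its changes turn any other segment into u), so the proto-segment is *u.
Position 4: Zominic has e, Mirakan has o. Taking the neighbouring segments as reconstructed: Zominic e could go back to *a or *e; Mirakan o could go back to *a or *o or *u — the one source consistent with every daughter is *a.
Verify the candidate proto-form against each daughter:
Zominic: *fikatum
  fikatum (rule 1 does not apply)
  fikatum → fiketum   [vowel merger]
  fiketum (rule 3 does not apply)
  fiketum → hiketum   [unconditioned shift]
  giving Zominic hiketum.
Mirakan: *fikatum > fikotum > fikotom  (by vowel merger, vowel merger)
Only *fikatum yields all of Zominic hiketum, Mirakan fikotom.

*fikatum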